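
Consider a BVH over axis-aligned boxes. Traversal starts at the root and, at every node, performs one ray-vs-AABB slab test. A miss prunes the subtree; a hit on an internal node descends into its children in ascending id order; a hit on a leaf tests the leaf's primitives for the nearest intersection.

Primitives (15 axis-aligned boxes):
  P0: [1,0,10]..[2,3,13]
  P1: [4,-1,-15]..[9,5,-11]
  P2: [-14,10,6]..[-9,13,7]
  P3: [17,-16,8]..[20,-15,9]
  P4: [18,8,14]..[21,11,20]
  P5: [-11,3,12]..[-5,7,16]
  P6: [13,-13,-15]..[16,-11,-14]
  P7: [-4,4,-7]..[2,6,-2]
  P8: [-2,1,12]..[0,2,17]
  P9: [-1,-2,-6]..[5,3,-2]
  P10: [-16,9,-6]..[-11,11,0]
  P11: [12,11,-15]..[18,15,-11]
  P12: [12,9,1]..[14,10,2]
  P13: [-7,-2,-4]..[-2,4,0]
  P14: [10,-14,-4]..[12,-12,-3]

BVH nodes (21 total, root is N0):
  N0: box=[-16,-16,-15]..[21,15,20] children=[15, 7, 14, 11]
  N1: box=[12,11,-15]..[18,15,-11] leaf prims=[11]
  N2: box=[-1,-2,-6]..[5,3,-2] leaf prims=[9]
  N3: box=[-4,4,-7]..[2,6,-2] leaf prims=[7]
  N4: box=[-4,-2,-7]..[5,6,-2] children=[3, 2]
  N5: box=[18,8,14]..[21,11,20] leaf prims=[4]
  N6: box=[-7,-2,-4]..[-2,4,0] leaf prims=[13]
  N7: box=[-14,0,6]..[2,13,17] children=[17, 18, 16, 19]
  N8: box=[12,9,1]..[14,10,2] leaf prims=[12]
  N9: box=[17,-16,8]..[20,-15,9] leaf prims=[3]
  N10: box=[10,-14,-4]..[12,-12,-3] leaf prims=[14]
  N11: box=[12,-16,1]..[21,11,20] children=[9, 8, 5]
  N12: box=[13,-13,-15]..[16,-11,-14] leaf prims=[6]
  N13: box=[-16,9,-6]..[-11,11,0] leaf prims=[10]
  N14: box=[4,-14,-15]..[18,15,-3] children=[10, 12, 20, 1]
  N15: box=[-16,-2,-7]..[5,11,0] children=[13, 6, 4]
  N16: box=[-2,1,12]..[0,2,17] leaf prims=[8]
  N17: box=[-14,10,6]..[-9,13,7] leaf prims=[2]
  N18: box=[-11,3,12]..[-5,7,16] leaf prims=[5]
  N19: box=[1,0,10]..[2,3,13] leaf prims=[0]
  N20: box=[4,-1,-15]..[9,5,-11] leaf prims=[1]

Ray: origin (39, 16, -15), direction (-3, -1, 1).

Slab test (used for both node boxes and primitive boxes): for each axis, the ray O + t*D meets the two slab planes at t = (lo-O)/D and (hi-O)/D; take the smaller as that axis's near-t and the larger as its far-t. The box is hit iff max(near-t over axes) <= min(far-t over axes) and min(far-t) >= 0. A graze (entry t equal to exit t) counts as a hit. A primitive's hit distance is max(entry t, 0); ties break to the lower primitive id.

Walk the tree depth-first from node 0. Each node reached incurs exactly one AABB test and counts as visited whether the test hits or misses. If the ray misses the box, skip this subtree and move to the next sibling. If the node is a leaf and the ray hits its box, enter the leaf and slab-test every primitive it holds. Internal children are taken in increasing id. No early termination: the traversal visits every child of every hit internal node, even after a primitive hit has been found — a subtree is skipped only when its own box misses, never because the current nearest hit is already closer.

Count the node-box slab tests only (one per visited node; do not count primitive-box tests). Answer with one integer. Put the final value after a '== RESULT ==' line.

Walk:
N0 x:[6,55/3] y:[1,32] z:[0,35] -> hit [6,55/3], descend [7, 11, 14, 15]
  N7 x:[37/3,53/3] y:[3,16] z:[21,32] -> miss, prune
  N11 x:[6,9] y:[5,32] z:[16,35] -> miss, prune
  N14 x:[7,35/3] y:[1,30] z:[0,12] -> hit [7,35/3], descend [1, 10, 12, 20]
    N1 x:[7,9] y:[1,5] z:[0,4] -> miss, prune
    N10 x:[9,29/3] y:[28,30] z:[11,12] -> miss, prune
    N12 x:[23/3,26/3] y:[27,29] z:[0,1] -> miss, prune
    N20 x:[10,35/3] y:[11,17] z:[0,4] -> miss, prune
  N15 x:[34/3,55/3] y:[5,18] z:[8,15] -> hit [34/3,15], descend [4, 6, 13]
    N4 x:[34/3,43/3] y:[10,18] z:[8,13] -> hit [34/3,13], descend [2, 3]
      N2 x:[34/3,40/3] y:[13,18] z:[9,13] -> hit [13,13] leaf, test {P9@t=13}
      N3 x:[37/3,43/3] y:[10,12] z:[8,13] -> miss, prune
    N6 x:[41/3,46/3] y:[12,18] z:[11,15] -> hit [41/3,15] leaf, test {P13@t=41/3}
    N13 x:[50/3,55/3] y:[5,7] z:[9,15] -> miss, prune

14 AABB tests over nodes [0, 7, 11, 14, 1, 10, 12, 20, 15, 4, 2, 3, 6, 13]; 2 leaves entered; closest P9.

== RESULT ==
14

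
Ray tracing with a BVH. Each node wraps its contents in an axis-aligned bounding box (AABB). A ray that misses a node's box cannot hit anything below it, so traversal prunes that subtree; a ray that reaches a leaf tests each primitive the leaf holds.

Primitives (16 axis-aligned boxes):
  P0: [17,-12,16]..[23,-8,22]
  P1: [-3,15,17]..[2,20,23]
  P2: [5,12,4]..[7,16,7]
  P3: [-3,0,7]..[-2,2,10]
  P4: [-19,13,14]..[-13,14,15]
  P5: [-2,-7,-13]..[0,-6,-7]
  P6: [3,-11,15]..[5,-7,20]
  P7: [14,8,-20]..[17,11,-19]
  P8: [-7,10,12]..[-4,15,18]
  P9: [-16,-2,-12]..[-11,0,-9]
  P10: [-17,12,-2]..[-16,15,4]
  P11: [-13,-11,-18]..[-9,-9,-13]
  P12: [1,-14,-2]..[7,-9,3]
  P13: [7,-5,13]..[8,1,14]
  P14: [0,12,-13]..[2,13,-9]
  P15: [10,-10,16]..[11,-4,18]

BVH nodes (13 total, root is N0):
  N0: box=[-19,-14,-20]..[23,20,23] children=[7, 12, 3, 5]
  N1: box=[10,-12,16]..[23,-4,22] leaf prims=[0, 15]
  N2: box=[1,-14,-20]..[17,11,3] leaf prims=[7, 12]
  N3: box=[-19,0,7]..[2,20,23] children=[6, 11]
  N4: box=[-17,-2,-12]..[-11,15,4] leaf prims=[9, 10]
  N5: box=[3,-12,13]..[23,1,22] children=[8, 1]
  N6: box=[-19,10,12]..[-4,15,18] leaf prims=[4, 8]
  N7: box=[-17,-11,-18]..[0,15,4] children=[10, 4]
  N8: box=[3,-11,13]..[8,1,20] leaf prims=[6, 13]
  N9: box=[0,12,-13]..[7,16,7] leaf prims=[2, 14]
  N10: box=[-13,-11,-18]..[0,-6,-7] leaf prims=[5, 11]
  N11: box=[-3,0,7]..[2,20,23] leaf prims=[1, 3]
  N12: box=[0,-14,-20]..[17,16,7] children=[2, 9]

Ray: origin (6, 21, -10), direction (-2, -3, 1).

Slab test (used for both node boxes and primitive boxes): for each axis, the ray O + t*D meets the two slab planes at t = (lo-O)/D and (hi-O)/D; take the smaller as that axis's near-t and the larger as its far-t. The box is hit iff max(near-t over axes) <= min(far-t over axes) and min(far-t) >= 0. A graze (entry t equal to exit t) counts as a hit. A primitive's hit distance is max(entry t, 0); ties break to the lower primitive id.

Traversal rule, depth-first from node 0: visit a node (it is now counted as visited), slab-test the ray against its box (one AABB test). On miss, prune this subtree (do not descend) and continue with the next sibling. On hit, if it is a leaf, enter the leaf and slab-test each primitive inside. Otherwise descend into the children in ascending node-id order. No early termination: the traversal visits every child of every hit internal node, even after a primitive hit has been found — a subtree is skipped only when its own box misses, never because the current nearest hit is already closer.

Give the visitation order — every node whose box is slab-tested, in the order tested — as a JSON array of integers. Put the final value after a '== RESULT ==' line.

Trace the traversal:
N0 x:[-17/2,25/2] y:[1/3,35/3] z:[-10,33] -> hit [1/3,35/3], descend [3, 5, 7, 12]
  N3 x:[2,25/2] y:[1/3,7] z:[17,33] -> miss, prune
  N5 x:[-17/2,3/2] y:[20/3,11] z:[23,32] -> miss, prune
  N7 x:[3,23/2] y:[2,32/3] z:[-8,14] -> hit [3,32/3], descend [4, 10]
    N4 x:[17/2,23/2] y:[2,23/3] z:[-2,14] -> miss, prune
    N10 x:[3,19/2] y:[9,32/3] z:[-8,3] -> miss, prune
  N12 x:[-11/2,3] y:[5/3,35/3] z:[-10,17] -> hit [5/3,3], descend [2, 9]
    N2 x:[-11/2,5/2] y:[10/3,35/3] z:[-10,13] -> miss, prune
    N9 x:[-1/2,3] y:[5/3,3] z:[-3,17] -> hit [5/3,3] leaf, test {P2(miss), P14(miss)}

order=[0, 3, 5, 7, 4, 10, 12, 2, 9]  |boxes|=9  |leaves|=1  hit=miss

== RESULT ==
[0, 3, 5, 7, 4, 10, 12, 2, 9]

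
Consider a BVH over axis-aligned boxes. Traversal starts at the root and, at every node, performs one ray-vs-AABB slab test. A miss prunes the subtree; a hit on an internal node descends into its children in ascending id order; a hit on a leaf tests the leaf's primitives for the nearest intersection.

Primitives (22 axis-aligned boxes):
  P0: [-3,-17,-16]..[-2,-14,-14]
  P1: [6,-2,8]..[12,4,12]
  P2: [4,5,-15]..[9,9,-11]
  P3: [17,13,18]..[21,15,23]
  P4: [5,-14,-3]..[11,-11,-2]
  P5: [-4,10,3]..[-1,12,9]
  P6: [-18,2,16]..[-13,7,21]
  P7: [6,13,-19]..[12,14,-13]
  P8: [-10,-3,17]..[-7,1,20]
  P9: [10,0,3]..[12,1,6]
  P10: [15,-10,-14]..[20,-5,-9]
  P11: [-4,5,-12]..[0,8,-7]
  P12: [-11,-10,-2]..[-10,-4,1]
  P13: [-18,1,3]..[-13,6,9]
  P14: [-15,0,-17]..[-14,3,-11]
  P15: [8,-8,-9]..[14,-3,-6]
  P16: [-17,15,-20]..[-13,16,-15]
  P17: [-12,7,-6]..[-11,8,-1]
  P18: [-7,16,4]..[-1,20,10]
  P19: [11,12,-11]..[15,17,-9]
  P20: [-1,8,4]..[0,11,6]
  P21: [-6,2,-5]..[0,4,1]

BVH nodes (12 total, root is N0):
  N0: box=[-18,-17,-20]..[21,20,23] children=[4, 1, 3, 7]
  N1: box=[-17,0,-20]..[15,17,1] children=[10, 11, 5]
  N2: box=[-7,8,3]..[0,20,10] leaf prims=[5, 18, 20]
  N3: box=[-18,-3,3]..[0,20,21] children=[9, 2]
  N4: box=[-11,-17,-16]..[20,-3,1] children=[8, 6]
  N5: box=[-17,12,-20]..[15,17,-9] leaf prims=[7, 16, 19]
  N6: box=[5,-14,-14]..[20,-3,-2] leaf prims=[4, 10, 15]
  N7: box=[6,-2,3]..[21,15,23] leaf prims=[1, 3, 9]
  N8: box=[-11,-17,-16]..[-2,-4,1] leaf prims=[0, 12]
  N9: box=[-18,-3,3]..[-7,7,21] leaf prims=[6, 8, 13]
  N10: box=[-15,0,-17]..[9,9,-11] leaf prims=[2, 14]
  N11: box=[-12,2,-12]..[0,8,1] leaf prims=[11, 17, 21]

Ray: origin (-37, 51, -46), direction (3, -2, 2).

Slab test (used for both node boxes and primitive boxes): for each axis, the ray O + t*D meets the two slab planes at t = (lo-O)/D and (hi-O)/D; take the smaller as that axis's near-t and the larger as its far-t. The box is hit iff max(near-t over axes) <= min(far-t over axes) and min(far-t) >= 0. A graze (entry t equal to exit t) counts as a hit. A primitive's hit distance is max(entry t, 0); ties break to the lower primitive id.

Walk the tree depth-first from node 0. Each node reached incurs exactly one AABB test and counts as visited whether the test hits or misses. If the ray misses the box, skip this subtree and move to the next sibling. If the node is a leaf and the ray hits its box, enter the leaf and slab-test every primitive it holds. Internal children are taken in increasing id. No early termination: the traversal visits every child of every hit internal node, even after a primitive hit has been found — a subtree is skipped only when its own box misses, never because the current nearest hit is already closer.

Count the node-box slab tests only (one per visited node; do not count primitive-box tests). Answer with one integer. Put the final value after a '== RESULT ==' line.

Walk:
N0 x:[19/3,58/3] y:[31/2,34] z:[13,69/2] -> hit [31/2,58/3], descend [1, 3, 4, 7]
  N1 x:[20/3,52/3] y:[17,51/2] z:[13,47/2] -> hit [17,52/3], descend [5, 10, 11]
    N5 x:[20/3,52/3] y:[17,39/2] z:[13,37/2] -> hit [17,52/3] leaf, test {P7(miss), P16(miss), P19(miss)}
    N10 x:[22/3,46/3] y:[21,51/2] z:[29/2,35/2] -> miss, prune
    N11 x:[25/3,37/3] y:[43/2,49/2] z:[17,47/2] -> miss, prune
  N3 x:[19/3,37/3] y:[31/2,27] z:[49/2,67/2] -> miss, prune
  N4 x:[26/3,19] y:[27,34] z:[15,47/2] -> miss, prune
  N7 x:[43/3,58/3] y:[18,53/2] z:[49/2,69/2] -> miss, prune

Summary -> nodes [0, 1, 5, 10, 11, 3, 4, 7]; box-tests=8; leaf-entries=1; first=miss

== RESULT ==
8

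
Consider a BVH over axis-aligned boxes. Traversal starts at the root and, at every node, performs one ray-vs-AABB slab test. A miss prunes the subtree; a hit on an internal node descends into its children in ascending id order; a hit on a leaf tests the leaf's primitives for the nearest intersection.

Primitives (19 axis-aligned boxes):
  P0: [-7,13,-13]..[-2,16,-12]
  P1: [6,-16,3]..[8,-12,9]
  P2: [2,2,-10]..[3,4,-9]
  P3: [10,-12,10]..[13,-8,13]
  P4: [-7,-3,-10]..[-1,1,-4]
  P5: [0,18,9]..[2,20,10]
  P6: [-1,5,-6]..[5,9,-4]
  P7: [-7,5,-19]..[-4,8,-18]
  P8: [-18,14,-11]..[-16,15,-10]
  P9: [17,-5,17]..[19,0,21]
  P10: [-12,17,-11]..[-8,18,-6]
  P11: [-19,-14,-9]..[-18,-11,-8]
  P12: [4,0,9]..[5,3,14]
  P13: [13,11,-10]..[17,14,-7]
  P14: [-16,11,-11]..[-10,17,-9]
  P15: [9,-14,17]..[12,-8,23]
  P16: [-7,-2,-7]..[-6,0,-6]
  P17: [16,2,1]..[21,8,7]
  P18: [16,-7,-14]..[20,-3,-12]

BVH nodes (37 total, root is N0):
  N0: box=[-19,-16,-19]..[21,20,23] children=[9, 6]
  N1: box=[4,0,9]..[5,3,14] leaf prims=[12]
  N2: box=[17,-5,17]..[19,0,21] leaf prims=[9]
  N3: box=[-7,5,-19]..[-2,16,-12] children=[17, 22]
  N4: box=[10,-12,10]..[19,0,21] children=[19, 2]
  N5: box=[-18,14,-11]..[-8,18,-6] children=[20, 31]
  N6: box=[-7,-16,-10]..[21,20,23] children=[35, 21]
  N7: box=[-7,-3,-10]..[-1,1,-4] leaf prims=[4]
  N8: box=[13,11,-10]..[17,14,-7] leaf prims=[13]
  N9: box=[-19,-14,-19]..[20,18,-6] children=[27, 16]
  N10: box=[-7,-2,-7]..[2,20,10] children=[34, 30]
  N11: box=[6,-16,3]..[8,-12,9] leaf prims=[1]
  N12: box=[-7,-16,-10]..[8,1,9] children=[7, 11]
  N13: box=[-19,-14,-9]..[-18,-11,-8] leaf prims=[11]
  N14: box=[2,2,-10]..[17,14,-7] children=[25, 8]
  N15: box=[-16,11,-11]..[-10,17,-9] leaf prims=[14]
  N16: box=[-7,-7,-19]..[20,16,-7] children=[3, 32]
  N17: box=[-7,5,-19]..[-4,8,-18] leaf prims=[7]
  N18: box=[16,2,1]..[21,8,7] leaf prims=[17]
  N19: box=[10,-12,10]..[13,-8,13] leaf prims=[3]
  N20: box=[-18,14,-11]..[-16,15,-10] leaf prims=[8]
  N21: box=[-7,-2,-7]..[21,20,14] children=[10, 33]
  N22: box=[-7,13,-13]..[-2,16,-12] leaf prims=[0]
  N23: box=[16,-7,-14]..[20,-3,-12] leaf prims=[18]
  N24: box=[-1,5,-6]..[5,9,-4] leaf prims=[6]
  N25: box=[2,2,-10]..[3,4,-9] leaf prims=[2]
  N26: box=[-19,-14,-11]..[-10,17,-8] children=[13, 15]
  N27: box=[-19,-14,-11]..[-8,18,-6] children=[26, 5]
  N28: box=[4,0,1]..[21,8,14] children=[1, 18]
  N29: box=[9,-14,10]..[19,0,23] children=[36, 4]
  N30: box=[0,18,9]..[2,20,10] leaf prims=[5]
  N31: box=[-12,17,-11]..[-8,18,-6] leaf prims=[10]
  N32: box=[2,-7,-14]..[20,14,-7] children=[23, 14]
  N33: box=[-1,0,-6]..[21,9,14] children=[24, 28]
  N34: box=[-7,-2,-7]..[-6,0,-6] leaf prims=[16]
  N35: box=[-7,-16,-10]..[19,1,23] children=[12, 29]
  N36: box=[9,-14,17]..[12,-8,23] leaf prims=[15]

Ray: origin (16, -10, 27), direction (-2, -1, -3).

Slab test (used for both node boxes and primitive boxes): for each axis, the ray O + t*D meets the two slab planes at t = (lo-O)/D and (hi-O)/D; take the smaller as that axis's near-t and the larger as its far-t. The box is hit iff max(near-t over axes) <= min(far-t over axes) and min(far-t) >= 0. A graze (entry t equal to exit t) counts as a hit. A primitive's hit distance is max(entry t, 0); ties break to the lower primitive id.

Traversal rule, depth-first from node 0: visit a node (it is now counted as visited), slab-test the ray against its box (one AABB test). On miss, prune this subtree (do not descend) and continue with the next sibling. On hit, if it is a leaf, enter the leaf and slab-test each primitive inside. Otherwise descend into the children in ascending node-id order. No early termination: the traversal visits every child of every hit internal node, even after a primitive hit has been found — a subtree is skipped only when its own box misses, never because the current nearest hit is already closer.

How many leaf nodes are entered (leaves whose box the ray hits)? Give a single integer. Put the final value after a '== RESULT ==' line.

Traverse from the root:
N0 x:[-5/2,35/2] y:[-30,6] z:[4/3,46/3] -> hit [4/3,6], descend [6, 9]
  N6 x:[-5/2,23/2] y:[-30,6] z:[4/3,37/3] -> hit [4/3,6], descend [21, 35]
    N21 x:[-5/2,23/2] y:[-30,-8] z:[13/3,34/3] -> miss, prune
    N35 x:[-3/2,23/2] y:[-11,6] z:[4/3,37/3] -> hit [4/3,6], descend [12, 29]
      N12 x:[4,23/2] y:[-11,6] z:[6,37/3] -> hit [6,6], descend [7, 11]
        N7 x:[17/2,23/2] y:[-11,-7] z:[31/3,37/3] -> miss, prune
        N11 x:[4,5] y:[2,6] z:[6,8] -> miss, prune
      N29 x:[-3/2,7/2] y:[-10,4] z:[4/3,17/3] -> hit [4/3,7/2], descend [4, 36]
        N4 x:[-3/2,3] y:[-10,2] z:[2,17/3] -> hit [2,2], descend [2, 19]
          N2 x:[-3/2,-1/2] y:[-10,-5] z:[2,10/3] -> miss, prune
          N19 x:[3/2,3] y:[-2,2] z:[14/3,17/3] -> miss, prune
        N36 x:[2,7/2] y:[-2,4] z:[4/3,10/3] -> hit [2,10/3] leaf, test {P15@t=2}
  N9 x:[-2,35/2] y:[-28,4] z:[11,46/3] -> miss, prune

Visited [0, 6, 21, 35, 12, 7, 11, 29, 4, 2, 19, 36, 9]. Tests: 13 box, 1 leaf. Nearest: P15.

== RESULT ==
1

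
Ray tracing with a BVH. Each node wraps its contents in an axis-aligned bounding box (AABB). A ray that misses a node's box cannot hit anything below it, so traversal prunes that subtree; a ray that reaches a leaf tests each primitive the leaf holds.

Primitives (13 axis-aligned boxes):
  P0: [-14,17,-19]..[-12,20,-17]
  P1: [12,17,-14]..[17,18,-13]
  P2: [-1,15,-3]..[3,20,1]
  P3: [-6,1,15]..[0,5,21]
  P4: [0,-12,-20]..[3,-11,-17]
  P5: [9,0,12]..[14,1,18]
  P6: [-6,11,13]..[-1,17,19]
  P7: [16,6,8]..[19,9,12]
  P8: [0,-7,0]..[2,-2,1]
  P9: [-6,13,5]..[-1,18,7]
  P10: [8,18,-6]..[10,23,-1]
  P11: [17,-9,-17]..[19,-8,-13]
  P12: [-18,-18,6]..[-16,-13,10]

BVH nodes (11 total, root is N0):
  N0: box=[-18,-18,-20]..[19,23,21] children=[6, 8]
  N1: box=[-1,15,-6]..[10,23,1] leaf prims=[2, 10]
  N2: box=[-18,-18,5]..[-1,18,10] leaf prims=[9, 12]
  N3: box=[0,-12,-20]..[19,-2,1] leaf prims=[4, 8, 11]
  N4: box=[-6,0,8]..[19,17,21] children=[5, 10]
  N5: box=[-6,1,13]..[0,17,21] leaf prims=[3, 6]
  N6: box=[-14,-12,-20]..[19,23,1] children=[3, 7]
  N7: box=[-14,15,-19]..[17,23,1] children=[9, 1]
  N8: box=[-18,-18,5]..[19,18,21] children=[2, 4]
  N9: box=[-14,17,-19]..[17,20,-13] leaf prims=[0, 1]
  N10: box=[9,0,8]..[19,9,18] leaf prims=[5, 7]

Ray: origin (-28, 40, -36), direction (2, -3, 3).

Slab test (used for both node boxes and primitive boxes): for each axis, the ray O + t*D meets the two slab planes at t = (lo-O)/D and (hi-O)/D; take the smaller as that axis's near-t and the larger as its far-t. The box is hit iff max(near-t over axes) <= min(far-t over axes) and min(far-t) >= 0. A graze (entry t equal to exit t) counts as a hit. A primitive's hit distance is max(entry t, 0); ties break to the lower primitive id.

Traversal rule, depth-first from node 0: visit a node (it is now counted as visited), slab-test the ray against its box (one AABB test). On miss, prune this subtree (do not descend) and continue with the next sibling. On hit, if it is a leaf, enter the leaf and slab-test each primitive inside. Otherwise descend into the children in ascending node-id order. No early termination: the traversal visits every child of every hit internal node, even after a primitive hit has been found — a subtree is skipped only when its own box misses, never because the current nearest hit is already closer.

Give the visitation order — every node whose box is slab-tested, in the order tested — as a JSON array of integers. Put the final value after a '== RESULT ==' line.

Trace the traversal:
N0 x:[5,47/2] y:[17/3,58/3] z:[16/3,19] -> hit [17/3,19], descend [6, 8]
  N6 x:[7,47/2] y:[17/3,52/3] z:[16/3,37/3] -> hit [7,37/3], descend [3, 7]
    N3 x:[14,47/2] y:[14,52/3] z:[16/3,37/3] -> miss, prune
    N7 x:[7,45/2] y:[17/3,25/3] z:[17/3,37/3] -> hit [7,25/3], descend [1, 9]
      N1 x:[27/2,19] y:[17/3,25/3] z:[10,37/3] -> miss, prune
      N9 x:[7,45/2] y:[20/3,23/3] z:[17/3,23/3] -> hit [7,23/3] leaf, test {P0(miss), P1(miss)}
  N8 x:[5,47/2] y:[22/3,58/3] z:[41/3,19] -> hit [41/3,19], descend [2, 4]
    N2 x:[5,27/2] y:[22/3,58/3] z:[41/3,46/3] -> miss, prune
    N4 x:[11,47/2] y:[23/3,40/3] z:[44/3,19] -> miss, prune

Summary -> nodes [0, 6, 3, 7, 1, 9, 8, 2, 4]; box-tests=9; leaf-entries=1; first=miss

== RESULT ==
[0, 6, 3, 7, 1, 9, 8, 2, 4]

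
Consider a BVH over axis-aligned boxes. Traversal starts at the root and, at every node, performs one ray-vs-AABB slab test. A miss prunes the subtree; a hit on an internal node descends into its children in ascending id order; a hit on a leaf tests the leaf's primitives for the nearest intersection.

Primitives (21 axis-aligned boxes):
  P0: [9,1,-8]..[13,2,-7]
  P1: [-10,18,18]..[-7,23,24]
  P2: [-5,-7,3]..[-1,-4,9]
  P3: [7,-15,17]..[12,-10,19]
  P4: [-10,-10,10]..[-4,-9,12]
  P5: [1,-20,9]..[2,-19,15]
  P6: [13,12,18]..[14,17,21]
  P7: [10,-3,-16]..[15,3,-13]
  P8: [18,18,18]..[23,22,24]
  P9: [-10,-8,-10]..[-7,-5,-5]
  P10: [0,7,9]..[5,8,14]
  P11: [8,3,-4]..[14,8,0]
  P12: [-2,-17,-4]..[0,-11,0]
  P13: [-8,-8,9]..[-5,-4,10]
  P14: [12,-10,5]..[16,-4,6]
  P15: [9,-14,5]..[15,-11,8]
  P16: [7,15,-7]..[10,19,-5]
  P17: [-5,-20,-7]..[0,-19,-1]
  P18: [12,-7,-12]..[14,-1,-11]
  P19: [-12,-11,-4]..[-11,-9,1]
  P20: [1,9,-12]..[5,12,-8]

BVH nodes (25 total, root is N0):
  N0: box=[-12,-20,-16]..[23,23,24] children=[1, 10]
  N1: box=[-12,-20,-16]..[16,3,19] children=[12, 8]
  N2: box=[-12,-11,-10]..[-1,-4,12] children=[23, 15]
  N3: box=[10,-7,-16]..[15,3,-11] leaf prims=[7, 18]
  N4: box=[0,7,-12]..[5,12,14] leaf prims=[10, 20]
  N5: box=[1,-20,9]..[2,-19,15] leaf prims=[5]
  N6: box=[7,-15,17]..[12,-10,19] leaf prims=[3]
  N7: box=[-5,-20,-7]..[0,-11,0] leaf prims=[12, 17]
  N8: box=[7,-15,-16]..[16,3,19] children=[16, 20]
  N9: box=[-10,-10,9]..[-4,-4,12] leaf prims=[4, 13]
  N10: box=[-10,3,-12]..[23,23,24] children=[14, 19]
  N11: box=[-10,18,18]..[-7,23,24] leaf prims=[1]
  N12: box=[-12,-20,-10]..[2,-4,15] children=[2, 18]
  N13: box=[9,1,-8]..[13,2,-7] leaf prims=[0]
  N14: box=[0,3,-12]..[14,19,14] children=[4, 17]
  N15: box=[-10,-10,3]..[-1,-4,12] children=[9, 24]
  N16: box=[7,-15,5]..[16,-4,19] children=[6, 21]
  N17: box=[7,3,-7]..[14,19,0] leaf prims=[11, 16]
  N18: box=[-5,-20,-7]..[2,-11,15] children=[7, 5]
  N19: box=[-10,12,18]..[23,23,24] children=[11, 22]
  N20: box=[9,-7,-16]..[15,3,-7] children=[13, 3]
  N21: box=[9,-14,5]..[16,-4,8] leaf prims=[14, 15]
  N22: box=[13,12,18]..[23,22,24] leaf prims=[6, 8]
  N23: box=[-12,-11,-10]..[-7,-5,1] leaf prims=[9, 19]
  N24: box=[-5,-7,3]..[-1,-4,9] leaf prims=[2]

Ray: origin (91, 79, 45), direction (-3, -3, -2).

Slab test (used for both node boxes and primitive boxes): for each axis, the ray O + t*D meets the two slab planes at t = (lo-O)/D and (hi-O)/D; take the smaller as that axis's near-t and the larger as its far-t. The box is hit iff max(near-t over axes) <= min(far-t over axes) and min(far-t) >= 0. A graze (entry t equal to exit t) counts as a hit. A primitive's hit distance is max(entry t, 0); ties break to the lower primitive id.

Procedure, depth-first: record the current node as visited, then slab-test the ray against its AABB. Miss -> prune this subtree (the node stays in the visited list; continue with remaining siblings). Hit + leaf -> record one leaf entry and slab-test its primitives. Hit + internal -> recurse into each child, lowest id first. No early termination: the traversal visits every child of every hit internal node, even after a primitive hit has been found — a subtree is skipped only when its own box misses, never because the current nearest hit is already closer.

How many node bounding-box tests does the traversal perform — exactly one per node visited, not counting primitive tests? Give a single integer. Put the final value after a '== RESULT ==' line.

Traverse from the root:
N0 x:[68/3,103/3] y:[56/3,33] z:[21/2,61/2] -> hit [68/3,61/2], descend [1, 10]
  N1 x:[25,103/3] y:[76/3,33] z:[13,61/2] -> hit [76/3,61/2], descend [8, 12]
    N8 x:[25,28] y:[76/3,94/3] z:[13,61/2] -> hit [76/3,28], descend [16, 20]
      N16 x:[25,28] y:[83/3,94/3] z:[13,20] -> miss, prune
      N20 x:[76/3,82/3] y:[76/3,86/3] z:[26,61/2] -> hit [26,82/3], descend [3, 13]
        N3 x:[76/3,27] y:[76/3,86/3] z:[28,61/2] -> miss, prune
        N13 x:[26,82/3] y:[77/3,26] z:[26,53/2] -> hit [26,26] leaf, test {P0@t=26}
    N12 x:[89/3,103/3] y:[83/3,33] z:[15,55/2] -> miss, prune
  N10 x:[68/3,101/3] y:[56/3,76/3] z:[21/2,57/2] -> hit [68/3,76/3], descend [14, 19]
    N14 x:[77/3,91/3] y:[20,76/3] z:[31/2,57/2] -> miss, prune
    N19 x:[68/3,101/3] y:[56/3,67/3] z:[21/2,27/2] -> miss, prune

order=[0, 1, 8, 16, 20, 3, 13, 12, 10, 14, 19]  |boxes|=11  |leaves|=1  hit=P0

== RESULT ==
11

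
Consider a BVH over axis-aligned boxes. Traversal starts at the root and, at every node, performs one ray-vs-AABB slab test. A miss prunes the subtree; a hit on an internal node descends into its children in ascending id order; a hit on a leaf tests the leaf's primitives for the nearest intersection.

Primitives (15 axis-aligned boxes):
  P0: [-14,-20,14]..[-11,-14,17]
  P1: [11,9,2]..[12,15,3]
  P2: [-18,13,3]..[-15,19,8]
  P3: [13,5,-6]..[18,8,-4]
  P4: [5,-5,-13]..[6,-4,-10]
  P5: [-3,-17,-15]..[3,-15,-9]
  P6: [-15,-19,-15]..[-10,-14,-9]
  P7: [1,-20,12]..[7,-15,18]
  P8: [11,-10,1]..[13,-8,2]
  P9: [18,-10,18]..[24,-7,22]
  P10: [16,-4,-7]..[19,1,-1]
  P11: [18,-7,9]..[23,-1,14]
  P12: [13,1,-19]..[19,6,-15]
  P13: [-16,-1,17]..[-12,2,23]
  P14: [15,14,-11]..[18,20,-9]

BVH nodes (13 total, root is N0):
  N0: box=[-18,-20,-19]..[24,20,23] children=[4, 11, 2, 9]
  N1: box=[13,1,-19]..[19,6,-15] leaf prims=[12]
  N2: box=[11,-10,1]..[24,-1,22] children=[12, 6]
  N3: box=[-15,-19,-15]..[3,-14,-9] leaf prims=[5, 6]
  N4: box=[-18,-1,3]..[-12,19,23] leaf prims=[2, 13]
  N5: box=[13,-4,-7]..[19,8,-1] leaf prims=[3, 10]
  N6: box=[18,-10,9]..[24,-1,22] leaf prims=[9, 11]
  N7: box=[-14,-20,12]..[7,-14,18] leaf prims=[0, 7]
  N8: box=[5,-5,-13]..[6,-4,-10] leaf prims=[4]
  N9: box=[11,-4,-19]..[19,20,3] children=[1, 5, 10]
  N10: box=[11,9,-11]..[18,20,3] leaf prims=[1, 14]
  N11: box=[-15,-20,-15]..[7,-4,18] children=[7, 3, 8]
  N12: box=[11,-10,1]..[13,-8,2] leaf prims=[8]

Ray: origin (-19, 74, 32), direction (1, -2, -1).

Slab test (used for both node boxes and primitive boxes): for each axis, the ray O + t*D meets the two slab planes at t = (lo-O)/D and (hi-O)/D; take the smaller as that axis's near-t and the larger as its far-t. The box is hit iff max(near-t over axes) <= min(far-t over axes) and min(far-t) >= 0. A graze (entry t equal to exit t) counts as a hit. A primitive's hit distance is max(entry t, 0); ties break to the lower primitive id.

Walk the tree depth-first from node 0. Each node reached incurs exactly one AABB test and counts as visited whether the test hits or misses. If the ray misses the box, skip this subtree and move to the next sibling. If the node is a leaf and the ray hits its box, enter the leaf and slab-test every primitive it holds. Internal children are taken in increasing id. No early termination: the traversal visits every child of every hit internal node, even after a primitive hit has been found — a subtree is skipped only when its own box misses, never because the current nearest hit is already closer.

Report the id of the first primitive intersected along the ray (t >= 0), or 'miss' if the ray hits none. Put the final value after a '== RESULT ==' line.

Traverse from the root:
N0 x:[1,43] y:[27,47] z:[9,51] -> hit [27,43], descend [2, 4, 9, 11]
  N2 x:[30,43] y:[75/2,42] z:[10,31] -> miss, prune
  N4 x:[1,7] y:[55/2,75/2] z:[9,29] -> miss, prune
  N9 x:[30,38] y:[27,39] z:[29,51] -> hit [30,38], descend [1, 5, 10]
    N1 x:[32,38] y:[34,73/2] z:[47,51] -> miss, prune
    N5 x:[32,38] y:[33,39] z:[33,39] -> hit [33,38] leaf, test {P3(miss), P10@t=73/2}
    N10 x:[30,37] y:[27,65/2] z:[29,43] -> hit [30,65/2] leaf, test {P1@t=30, P14(miss)}
  N11 x:[4,26] y:[39,47] z:[14,47] -> miss, prune

order=[0, 2, 4, 9, 1, 5, 10, 11]  |boxes|=8  |leaves|=2  hit=P1

== RESULT ==
1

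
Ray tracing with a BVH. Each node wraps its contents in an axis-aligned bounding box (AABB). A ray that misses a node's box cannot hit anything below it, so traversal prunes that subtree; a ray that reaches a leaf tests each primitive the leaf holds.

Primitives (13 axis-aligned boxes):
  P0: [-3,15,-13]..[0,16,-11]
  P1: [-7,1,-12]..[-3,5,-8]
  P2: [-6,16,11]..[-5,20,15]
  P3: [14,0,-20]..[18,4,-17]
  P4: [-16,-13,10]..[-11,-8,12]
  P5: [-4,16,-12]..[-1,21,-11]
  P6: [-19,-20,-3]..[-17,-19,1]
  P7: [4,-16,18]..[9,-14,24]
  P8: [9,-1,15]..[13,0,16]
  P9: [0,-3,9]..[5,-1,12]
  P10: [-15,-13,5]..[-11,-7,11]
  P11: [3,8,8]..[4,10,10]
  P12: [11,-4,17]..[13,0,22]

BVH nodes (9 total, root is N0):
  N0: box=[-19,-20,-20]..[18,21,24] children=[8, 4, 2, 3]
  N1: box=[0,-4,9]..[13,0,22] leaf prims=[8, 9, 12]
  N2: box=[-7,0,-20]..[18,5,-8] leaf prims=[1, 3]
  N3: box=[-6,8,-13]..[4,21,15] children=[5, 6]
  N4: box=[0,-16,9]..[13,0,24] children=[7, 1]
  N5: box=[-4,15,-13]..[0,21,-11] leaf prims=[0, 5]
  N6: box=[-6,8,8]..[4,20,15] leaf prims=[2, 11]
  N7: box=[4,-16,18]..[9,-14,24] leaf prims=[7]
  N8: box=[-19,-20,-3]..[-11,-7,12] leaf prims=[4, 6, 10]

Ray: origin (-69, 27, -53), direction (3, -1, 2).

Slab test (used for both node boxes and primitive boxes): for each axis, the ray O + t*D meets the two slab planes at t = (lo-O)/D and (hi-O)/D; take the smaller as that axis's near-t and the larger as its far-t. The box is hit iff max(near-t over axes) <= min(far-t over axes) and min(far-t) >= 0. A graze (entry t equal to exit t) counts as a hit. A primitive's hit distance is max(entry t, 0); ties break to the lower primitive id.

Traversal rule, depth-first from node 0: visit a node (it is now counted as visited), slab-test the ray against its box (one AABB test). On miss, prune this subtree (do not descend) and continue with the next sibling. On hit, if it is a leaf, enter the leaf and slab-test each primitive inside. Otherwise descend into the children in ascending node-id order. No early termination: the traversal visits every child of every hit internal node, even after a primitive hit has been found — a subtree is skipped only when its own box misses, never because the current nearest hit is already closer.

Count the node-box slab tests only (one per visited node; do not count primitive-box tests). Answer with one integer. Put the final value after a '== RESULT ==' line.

Walk:
N0 x:[50/3,29] y:[6,47] z:[33/2,77/2] -> hit [50/3,29], descend [2, 3, 4, 8]
  N2 x:[62/3,29] y:[22,27] z:[33/2,45/2] -> hit [22,45/2] leaf, test {P1@t=22, P3(miss)}
  N3 x:[21,73/3] y:[6,19] z:[20,34] -> miss, prune
  N4 x:[23,82/3] y:[27,43] z:[31,77/2] -> miss, prune
  N8 x:[50/3,58/3] y:[34,47] z:[25,65/2] -> miss, prune

5 AABB tests over nodes [0, 2, 3, 4, 8]; 1 leaf entered; closest P1.

== RESULT ==
5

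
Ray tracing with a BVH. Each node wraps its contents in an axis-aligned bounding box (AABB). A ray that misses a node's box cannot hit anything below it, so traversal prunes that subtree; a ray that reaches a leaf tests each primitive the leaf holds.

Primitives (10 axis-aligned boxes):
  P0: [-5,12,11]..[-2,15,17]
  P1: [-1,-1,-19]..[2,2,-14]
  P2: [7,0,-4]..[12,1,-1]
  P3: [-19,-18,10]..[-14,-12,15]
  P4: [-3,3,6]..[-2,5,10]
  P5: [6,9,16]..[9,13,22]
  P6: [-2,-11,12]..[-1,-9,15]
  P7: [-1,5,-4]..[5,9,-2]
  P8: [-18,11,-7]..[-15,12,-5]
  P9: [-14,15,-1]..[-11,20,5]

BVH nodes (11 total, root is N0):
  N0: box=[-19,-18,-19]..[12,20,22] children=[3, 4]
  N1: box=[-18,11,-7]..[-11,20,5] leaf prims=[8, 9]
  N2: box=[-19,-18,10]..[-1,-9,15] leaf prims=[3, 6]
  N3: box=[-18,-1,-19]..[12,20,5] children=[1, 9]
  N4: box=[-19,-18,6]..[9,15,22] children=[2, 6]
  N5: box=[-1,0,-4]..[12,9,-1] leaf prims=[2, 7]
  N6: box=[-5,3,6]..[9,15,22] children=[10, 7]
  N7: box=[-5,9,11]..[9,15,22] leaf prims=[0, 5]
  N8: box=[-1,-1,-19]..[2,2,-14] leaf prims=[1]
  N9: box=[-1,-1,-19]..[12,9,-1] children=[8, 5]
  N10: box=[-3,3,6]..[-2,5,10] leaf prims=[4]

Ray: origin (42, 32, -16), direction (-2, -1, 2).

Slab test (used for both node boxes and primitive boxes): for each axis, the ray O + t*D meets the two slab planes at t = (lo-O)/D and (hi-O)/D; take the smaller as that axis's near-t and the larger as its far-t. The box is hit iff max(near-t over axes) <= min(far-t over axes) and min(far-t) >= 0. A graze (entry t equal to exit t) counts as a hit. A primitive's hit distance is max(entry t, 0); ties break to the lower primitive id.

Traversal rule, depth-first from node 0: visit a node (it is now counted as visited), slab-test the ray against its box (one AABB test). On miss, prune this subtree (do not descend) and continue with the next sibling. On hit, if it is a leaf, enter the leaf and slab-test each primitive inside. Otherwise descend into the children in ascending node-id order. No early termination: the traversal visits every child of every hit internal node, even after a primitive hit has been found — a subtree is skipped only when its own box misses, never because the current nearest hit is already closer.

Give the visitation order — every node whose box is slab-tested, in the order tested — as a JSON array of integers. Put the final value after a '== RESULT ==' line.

Walk:
N0 x:[15,61/2] y:[12,50] z:[-3/2,19] -> hit [15,19], descend [3, 4]
  N3 x:[15,30] y:[12,33] z:[-3/2,21/2] -> miss, prune
  N4 x:[33/2,61/2] y:[17,50] z:[11,19] -> hit [17,19], descend [2, 6]
    N2 x:[43/2,61/2] y:[41,50] z:[13,31/2] -> miss, prune
    N6 x:[33/2,47/2] y:[17,29] z:[11,19] -> hit [17,19], descend [7, 10]
      N7 x:[33/2,47/2] y:[17,23] z:[27/2,19] -> hit [17,19] leaf, test {P0(miss), P5(miss)}
      N10 x:[22,45/2] y:[27,29] z:[11,13] -> miss, prune

order=[0, 3, 4, 2, 6, 7, 10]  |boxes|=7  |leaves|=1  hit=miss

== RESULT ==
[0, 3, 4, 2, 6, 7, 10]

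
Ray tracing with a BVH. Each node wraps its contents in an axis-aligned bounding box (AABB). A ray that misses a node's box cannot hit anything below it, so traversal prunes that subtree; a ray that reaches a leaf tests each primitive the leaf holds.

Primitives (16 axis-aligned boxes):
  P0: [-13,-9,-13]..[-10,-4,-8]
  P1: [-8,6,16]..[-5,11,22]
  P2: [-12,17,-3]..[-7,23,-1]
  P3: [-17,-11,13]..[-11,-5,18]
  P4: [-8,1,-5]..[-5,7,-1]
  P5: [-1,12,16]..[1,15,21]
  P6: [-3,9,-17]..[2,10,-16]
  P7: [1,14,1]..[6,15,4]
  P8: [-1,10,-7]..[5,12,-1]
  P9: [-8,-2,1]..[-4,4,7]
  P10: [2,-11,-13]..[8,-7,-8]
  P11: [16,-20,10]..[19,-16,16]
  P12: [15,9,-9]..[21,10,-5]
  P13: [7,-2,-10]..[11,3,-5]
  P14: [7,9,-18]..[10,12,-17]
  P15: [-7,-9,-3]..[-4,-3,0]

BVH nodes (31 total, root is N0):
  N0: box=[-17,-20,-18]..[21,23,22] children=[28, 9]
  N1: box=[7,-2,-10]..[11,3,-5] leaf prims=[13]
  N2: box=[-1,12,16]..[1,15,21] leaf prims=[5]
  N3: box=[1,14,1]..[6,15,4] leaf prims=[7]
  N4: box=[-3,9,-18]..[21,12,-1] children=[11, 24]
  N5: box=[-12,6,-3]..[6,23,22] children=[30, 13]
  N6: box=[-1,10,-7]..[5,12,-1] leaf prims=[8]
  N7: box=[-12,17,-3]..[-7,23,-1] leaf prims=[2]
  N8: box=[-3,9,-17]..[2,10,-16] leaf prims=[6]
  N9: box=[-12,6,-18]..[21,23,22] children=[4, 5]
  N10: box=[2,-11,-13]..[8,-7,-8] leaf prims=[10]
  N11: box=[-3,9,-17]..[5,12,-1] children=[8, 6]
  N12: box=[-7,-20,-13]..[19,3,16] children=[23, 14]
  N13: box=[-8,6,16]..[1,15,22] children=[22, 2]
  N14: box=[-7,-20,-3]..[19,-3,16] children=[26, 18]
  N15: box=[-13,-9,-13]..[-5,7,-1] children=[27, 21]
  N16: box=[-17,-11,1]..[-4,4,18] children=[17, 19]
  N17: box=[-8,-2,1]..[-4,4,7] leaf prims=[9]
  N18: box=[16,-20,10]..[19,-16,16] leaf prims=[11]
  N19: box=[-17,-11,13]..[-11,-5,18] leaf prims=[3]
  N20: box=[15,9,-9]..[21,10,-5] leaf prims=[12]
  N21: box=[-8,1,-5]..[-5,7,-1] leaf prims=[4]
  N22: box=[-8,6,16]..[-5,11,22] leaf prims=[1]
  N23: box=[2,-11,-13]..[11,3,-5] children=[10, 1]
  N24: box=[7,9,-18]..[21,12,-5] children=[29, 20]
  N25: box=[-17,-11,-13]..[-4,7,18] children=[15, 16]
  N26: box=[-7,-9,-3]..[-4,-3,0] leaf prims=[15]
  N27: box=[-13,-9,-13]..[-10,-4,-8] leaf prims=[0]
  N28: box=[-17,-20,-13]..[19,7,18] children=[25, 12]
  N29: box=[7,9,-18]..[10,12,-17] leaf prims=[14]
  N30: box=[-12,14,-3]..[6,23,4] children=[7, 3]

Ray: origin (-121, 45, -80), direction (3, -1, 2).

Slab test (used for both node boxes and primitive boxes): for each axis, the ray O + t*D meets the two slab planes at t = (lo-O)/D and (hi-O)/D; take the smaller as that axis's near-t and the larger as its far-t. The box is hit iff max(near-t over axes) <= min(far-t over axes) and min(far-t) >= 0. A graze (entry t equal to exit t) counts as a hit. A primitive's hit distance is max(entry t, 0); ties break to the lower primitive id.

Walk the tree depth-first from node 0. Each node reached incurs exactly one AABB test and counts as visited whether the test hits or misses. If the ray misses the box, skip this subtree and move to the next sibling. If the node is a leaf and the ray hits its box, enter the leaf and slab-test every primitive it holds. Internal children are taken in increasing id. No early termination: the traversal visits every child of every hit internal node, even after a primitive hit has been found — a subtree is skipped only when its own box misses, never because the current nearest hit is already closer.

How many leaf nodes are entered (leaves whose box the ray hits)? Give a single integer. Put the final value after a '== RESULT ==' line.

Walk:
N0 x:[104/3,142/3] y:[22,65] z:[31,51] -> hit [104/3,142/3], descend [9, 28]
  N9 x:[109/3,142/3] y:[22,39] z:[31,51] -> hit [109/3,39], descend [4, 5]
    N4 x:[118/3,142/3] y:[33,36] z:[31,79/2] -> miss, prune
    N5 x:[109/3,127/3] y:[22,39] z:[77/2,51] -> hit [77/2,39], descend [13, 30]
      N13 x:[113/3,122/3] y:[30,39] z:[48,51] -> miss, prune
      N30 x:[109/3,127/3] y:[22,31] z:[77/2,42] -> miss, prune
  N28 x:[104/3,140/3] y:[38,65] z:[67/2,49] -> hit [38,140/3], descend [12, 25]
    N12 x:[38,140/3] y:[42,65] z:[67/2,48] -> hit [42,140/3], descend [14, 23]
      N14 x:[38,140/3] y:[48,65] z:[77/2,48] -> miss, prune
      N23 x:[41,44] y:[42,56] z:[67/2,75/2] -> miss, prune
    N25 x:[104/3,39] y:[38,56] z:[67/2,49] -> hit [38,39], descend [15, 16]
      N15 x:[36,116/3] y:[38,54] z:[67/2,79/2] -> hit [38,116/3], descend [21, 27]
        N21 x:[113/3,116/3] y:[38,44] z:[75/2,79/2] -> hit [38,116/3] leaf, test {P4@t=38}
        N27 x:[36,37] y:[49,54] z:[67/2,36] -> miss, prune
      N16 x:[104/3,39] y:[41,56] z:[81/2,49] -> miss, prune

Visited [0, 9, 4, 5, 13, 30, 28, 12, 14, 23, 25, 15, 21, 27, 16]. Tests: 15 box, 1 leaf. Nearest: P4.

== RESULT ==
1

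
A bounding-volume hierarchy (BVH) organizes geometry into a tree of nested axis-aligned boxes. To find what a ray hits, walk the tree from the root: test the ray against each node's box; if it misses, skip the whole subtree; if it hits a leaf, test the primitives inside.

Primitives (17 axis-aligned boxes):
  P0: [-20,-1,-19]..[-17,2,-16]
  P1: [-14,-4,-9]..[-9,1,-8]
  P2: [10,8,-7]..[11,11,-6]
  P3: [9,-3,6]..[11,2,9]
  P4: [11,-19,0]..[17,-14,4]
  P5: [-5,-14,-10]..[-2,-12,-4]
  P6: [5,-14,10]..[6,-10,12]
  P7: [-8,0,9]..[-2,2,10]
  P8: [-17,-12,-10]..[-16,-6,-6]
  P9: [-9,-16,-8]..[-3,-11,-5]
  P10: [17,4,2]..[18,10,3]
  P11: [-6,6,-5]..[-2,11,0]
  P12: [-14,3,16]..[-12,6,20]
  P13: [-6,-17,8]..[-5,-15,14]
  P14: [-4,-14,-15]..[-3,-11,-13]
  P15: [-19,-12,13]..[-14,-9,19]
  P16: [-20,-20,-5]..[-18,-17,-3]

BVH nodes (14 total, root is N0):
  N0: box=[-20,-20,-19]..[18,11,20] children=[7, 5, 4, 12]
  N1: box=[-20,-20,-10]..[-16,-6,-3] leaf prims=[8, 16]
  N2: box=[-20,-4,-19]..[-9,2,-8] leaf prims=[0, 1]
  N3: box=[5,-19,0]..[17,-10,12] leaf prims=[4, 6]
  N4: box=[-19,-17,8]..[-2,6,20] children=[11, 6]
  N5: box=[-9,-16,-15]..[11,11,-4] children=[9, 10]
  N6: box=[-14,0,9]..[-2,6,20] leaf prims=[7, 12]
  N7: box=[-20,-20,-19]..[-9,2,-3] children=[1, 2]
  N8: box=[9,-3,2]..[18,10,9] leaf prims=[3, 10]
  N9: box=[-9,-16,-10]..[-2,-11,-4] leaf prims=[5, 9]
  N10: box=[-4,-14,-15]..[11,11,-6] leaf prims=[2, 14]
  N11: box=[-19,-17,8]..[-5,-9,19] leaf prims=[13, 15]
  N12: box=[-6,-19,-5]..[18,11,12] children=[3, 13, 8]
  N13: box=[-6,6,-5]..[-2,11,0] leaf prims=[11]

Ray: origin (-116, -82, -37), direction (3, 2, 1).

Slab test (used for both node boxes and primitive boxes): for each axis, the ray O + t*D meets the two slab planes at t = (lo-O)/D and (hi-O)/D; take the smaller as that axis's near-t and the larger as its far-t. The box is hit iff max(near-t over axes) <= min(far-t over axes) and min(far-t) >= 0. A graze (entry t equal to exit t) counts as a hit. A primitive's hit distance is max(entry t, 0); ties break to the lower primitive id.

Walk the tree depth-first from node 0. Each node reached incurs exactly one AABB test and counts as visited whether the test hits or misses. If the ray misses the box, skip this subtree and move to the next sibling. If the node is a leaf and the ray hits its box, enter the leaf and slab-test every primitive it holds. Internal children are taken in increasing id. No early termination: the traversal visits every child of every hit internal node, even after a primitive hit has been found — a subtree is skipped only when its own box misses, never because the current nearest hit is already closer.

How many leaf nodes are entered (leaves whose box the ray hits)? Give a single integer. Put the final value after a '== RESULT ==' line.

Walk:
N0 x:[32,134/3] y:[31,93/2] z:[18,57] -> hit [32,134/3], descend [4, 5, 7, 12]
  N4 x:[97/3,38] y:[65/2,44] z:[45,57] -> miss, prune
  N5 x:[107/3,127/3] y:[33,93/2] z:[22,33] -> miss, prune
  N7 x:[32,107/3] y:[31,42] z:[18,34] -> hit [32,34], descend [1, 2]
    N1 x:[32,100/3] y:[31,38] z:[27,34] -> hit [32,100/3] leaf, test {P8(miss), P16@t=32}
    N2 x:[32,107/3] y:[39,42] z:[18,29] -> miss, prune
  N12 x:[110/3,134/3] y:[63/2,93/2] z:[32,49] -> hit [110/3,134/3], descend [3, 8, 13]
    N3 x:[121/3,133/3] y:[63/2,36] z:[37,49] -> miss, prune
    N8 x:[125/3,134/3] y:[79/2,46] z:[39,46] -> hit [125/3,134/3] leaf, test {P3(miss), P10(miss)}
    N13 x:[110/3,38] y:[44,93/2] z:[32,37] -> miss, prune

Visited [0, 4, 5, 7, 1, 2, 12, 3, 8, 13]. Tests: 10 box, 2 leaf. Nearest: P16.

== RESULT ==
2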